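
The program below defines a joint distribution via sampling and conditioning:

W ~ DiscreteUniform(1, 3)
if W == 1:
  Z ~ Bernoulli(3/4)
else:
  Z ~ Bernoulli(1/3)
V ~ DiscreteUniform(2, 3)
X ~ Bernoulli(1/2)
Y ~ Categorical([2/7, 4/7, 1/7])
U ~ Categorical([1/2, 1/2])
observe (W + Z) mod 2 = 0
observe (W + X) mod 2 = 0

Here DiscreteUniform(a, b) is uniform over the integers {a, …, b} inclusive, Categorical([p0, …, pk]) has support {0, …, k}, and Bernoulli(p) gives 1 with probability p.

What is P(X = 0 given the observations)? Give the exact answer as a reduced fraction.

Enumerate traces; 36 have nonzero weight after conditioning:
  (W=1, Z=1, V=2, X=1, Y=0, U=0) weight 1/112
  (W=1, Z=1, V=2, X=1, Y=0, U=1) weight 1/112
  (W=1, Z=1, V=2, X=1, Y=1, U=0) weight 1/56
  (W=1, Z=1, V=2, X=1, Y=1, U=1) weight 1/56
  (W=1, Z=1, V=2, X=1, Y=2, U=0) weight 1/224
  (W=1, Z=1, V=2, X=1, Y=2, U=1) weight 1/224
  (W=1, Z=1, V=3, X=1, Y=0, U=0) weight 1/112
  (W=1, Z=1, V=3, X=1, Y=0, U=1) weight 1/112
  (W=2, Z=0, V=2, X=0, Y=0, U=0) weight 1/126
  … 27 more
Group by X:
  weight(X=0) = 1/9
  weight(X=1) = 13/72
Total weight = 1/9 + 13/72 = 7/24
P(X=0 | obs) = 1/9 / 7/24 = 8/21
P(X=1 | obs) = 13/72 / 7/24 = 13/21

P(X = 0 | obs) = 8/21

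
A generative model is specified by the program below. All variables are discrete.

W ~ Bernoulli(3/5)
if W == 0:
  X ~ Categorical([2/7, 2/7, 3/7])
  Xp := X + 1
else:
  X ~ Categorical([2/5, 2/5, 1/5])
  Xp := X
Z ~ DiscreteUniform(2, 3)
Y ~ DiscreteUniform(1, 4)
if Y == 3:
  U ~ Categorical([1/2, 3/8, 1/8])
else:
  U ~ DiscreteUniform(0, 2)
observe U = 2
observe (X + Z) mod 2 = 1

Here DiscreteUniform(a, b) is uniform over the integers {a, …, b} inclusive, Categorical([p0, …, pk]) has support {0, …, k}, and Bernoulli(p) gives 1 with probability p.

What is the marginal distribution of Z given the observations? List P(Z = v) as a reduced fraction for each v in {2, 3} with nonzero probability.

Enumerate traces; 24 have nonzero weight after conditioning:
  (W=0, X=0, Z=3, Y=1, U=2) weight 1/210
  (W=0, X=0, Z=3, Y=2, U=2) weight 1/210
  (W=0, X=0, Z=3, Y=3, U=2) weight 1/560
  (W=0, X=0, Z=3, Y=4, U=2) weight 1/210
  (W=0, X=1, Z=2, Y=1, U=2) weight 1/210
  (W=0, X=1, Z=2, Y=2, U=2) weight 1/210
  (W=0, X=1, Z=2, Y=3, U=2) weight 1/560
  (W=0, X=1, Z=2, Y=4, U=2) weight 1/210
  … 16 more
Group by Z:
  weight(Z=2) = 279/5600
  weight(Z=3) = 1017/11200
Total weight = 279/5600 + 1017/11200 = 9/64
P(Z=2 | obs) = 279/5600 / 9/64 = 62/175
P(Z=3 | obs) = 1017/11200 / 9/64 = 113/175

P(Z=2) = 62/175, P(Z=3) = 113/175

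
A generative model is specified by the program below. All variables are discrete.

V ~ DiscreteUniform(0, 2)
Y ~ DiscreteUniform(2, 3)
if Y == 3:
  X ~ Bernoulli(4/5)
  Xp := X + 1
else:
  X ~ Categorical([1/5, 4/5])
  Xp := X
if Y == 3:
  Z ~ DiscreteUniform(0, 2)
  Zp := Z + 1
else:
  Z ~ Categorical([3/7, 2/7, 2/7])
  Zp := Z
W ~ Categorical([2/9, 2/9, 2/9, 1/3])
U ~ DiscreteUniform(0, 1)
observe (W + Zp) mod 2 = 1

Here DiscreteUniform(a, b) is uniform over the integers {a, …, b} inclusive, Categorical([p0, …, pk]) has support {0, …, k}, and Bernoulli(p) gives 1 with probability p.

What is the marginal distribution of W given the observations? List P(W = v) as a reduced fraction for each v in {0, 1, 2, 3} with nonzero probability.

P(W=0) = 4/19, P(W=1) = 22/95, P(W=2) = 4/19, P(W=3) = 33/95

Enumerate traces; 144 have nonzero weight after conditioning:
  (V=0, Y=2, X=0, Z=0, W=1, U=0) weight 1/630
  (V=0, Y=2, X=0, Z=0, W=1, U=1) weight 1/630
  (V=0, Y=2, X=0, Z=0, W=3, U=0) weight 1/420
  (V=0, Y=2, X=0, Z=0, W=3, U=1) weight 1/420
  (V=0, Y=2, X=0, Z=1, W=0, U=0) weight 1/945
  (V=0, Y=2, X=0, Z=1, W=0, U=1) weight 1/945
  (V=0, Y=2, X=0, Z=1, W=2, U=0) weight 1/945
  (V=0, Y=2, X=0, Z=1, W=2, U=1) weight 1/945
  … 136 more
Group by W:
  weight(W=0) = 20/189
  weight(W=1) = 22/189
  weight(W=2) = 20/189
  weight(W=3) = 11/63
Total weight = 20/189 + 22/189 + 20/189 + 11/63 = 95/189
P(W=0 | obs) = 20/189 / 95/189 = 4/19
P(W=1 | obs) = 22/189 / 95/189 = 22/95
P(W=2 | obs) = 20/189 / 95/189 = 4/19
P(W=3 | obs) = 11/63 / 95/189 = 33/95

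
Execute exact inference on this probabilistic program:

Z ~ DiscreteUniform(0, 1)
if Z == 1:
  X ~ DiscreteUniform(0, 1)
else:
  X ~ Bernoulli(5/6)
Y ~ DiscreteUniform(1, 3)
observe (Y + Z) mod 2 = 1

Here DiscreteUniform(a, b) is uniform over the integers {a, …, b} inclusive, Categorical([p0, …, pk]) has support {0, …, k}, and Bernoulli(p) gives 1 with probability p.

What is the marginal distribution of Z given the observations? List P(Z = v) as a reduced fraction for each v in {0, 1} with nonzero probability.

P(Z=0) = 2/3, P(Z=1) = 1/3

Enumerate traces; 6 have nonzero weight after conditioning:
  (Z=0, X=0, Y=1) weight 1/36
  (Z=0, X=0, Y=3) weight 1/36
  (Z=0, X=1, Y=1) weight 5/36
  (Z=0, X=1, Y=3) weight 5/36
  (Z=1, X=0, Y=2) weight 1/12
  (Z=1, X=1, Y=2) weight 1/12
Group by Z:
  weight(Z=0) = 1/3
  weight(Z=1) = 1/6
Total weight = 1/3 + 1/6 = 1/2
P(Z=0 | obs) = 1/3 / 1/2 = 2/3
P(Z=1 | obs) = 1/6 / 1/2 = 1/3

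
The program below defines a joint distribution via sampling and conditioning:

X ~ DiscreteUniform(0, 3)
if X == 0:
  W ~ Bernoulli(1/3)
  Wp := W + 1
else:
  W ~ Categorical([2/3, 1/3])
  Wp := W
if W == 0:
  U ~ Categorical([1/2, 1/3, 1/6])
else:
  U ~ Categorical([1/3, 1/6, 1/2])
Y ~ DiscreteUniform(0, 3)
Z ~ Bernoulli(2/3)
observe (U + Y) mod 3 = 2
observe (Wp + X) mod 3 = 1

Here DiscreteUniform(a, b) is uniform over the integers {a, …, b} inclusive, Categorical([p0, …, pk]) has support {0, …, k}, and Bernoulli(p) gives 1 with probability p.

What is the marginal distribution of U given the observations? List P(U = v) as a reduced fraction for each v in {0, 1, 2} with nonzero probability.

Enumerate traces; 24 have nonzero weight after conditioning:
  (X=0, W=0, U=0, Y=2, Z=0) weight 1/144
  (X=0, W=0, U=0, Y=2, Z=1) weight 1/72
  (X=0, W=0, U=1, Y=1, Z=0) weight 1/216
  (X=0, W=0, U=1, Y=1, Z=1) weight 1/108
  (X=0, W=0, U=2, Y=0, Z=0) weight 1/432
  (X=0, W=0, U=2, Y=0, Z=1) weight 1/216
  (X=0, W=0, U=2, Y=3, Z=0) weight 1/432
  (X=0, W=0, U=2, Y=3, Z=1) weight 1/216
  … 16 more
Group by U:
  weight(U=0) = 7/144
  weight(U=1) = 1/32
  weight(U=2) = 7/144
Total weight = 7/144 + 1/32 + 7/144 = 37/288
P(U=0 | obs) = 7/144 / 37/288 = 14/37
P(U=1 | obs) = 1/32 / 37/288 = 9/37
P(U=2 | obs) = 7/144 / 37/288 = 14/37

P(U=0) = 14/37, P(U=1) = 9/37, P(U=2) = 14/37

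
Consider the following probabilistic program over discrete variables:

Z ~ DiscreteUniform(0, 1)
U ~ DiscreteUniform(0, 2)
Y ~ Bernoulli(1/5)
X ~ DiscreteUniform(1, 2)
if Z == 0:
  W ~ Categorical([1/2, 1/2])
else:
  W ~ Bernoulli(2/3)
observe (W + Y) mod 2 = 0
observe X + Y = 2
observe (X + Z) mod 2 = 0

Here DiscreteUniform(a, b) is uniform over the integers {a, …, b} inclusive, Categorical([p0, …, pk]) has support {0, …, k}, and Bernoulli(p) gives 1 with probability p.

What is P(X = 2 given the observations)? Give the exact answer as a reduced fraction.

P(X = 2 | obs) = 3/4

Enumerate traces; 6 have nonzero weight after conditioning:
  (Z=0, U=0, Y=0, X=2, W=0) weight 1/30
  (Z=0, U=1, Y=0, X=2, W=0) weight 1/30
  (Z=0, U=2, Y=0, X=2, W=0) weight 1/30
  (Z=1, U=0, Y=1, X=1, W=1) weight 1/90
  (Z=1, U=1, Y=1, X=1, W=1) weight 1/90
  (Z=1, U=2, Y=1, X=1, W=1) weight 1/90
Group by X:
  weight(X=1) = 1/30
  weight(X=2) = 1/10
Total weight = 1/30 + 1/10 = 2/15
P(X=1 | obs) = 1/30 / 2/15 = 1/4
P(X=2 | obs) = 1/10 / 2/15 = 3/4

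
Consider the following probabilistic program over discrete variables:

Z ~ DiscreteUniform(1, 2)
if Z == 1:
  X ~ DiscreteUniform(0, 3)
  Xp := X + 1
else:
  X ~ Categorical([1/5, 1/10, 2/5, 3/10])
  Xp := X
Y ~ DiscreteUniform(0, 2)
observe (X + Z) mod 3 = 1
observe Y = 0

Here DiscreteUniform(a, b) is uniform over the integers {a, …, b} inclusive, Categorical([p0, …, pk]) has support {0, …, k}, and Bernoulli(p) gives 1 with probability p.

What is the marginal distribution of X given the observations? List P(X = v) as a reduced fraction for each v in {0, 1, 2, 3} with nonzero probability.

Enumerate traces; 3 have nonzero weight after conditioning:
  (Z=1, X=0, Y=0) weight 1/24
  (Z=1, X=3, Y=0) weight 1/24
  (Z=2, X=2, Y=0) weight 1/15
Group by X:
  weight(X=0) = 1/24
  weight(X=2) = 1/15
  weight(X=3) = 1/24
Total weight = 1/24 + 1/15 + 1/24 = 3/20
P(X=0 | obs) = 1/24 / 3/20 = 5/18
P(X=2 | obs) = 1/15 / 3/20 = 4/9
P(X=3 | obs) = 1/24 / 3/20 = 5/18

P(X=0) = 5/18, P(X=2) = 4/9, P(X=3) = 5/18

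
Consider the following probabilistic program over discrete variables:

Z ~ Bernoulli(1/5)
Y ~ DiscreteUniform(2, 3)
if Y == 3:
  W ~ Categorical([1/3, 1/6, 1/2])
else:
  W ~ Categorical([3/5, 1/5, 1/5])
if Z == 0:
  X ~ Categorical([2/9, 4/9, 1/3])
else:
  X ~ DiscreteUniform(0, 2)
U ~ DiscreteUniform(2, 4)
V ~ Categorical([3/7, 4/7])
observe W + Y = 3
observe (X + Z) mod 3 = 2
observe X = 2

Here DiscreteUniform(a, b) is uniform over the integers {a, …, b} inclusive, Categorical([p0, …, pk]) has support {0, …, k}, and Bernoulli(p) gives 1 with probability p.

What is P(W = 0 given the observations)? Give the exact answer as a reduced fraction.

P(W = 0 | obs) = 5/8

Enumerate traces; 12 have nonzero weight after conditioning:
  (Z=0, Y=2, W=1, X=2, U=2, V=0) weight 2/525
  (Z=0, Y=2, W=1, X=2, U=2, V=1) weight 8/1575
  (Z=0, Y=2, W=1, X=2, U=3, V=0) weight 2/525
  (Z=0, Y=2, W=1, X=2, U=3, V=1) weight 8/1575
  (Z=0, Y=2, W=1, X=2, U=4, V=0) weight 2/525
  (Z=0, Y=2, W=1, X=2, U=4, V=1) weight 8/1575
  (Z=0, Y=3, W=0, X=2, U=2, V=0) weight 2/315
  (Z=0, Y=3, W=0, X=2, U=2, V=1) weight 8/945
  … 4 more
Group by W:
  weight(W=0) = 2/45
  weight(W=1) = 2/75
Total weight = 2/45 + 2/75 = 16/225
P(W=0 | obs) = 2/45 / 16/225 = 5/8
P(W=1 | obs) = 2/75 / 16/225 = 3/8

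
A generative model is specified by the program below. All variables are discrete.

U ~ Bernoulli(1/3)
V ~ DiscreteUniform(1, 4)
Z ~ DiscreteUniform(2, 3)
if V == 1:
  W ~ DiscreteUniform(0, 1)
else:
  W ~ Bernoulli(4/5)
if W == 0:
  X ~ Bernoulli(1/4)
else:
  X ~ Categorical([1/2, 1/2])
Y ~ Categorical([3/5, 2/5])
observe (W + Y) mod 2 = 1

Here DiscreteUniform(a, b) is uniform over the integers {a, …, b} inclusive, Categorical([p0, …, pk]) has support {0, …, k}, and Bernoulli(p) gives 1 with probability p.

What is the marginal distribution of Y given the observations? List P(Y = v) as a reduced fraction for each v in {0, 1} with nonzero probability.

Enumerate traces; 64 have nonzero weight after conditioning:
  (U=0, V=1, Z=2, W=0, X=0, Y=1) weight 1/80
  (U=0, V=1, Z=2, W=0, X=1, Y=1) weight 1/240
  (U=0, V=1, Z=2, W=1, X=0, Y=0) weight 1/80
  (U=0, V=1, Z=2, W=1, X=1, Y=0) weight 1/80
  (U=0, V=1, Z=3, W=0, X=0, Y=1) weight 1/80
  (U=0, V=1, Z=3, W=0, X=1, Y=1) weight 1/240
  (U=0, V=1, Z=3, W=1, X=0, Y=0) weight 1/80
  (U=0, V=1, Z=3, W=1, X=1, Y=0) weight 1/80
  … 56 more
Group by Y:
  weight(Y=0) = 87/200
  weight(Y=1) = 11/100
Total weight = 87/200 + 11/100 = 109/200
P(Y=0 | obs) = 87/200 / 109/200 = 87/109
P(Y=1 | obs) = 11/100 / 109/200 = 22/109

P(Y=0) = 87/109, P(Y=1) = 22/109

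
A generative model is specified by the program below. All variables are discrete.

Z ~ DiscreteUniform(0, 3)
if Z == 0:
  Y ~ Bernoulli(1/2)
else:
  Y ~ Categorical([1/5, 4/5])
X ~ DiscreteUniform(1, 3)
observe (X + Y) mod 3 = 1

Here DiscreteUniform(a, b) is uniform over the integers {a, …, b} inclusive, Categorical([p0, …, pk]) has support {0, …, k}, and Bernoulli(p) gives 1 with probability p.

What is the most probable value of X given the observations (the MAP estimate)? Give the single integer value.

argmax_v P(X = v | obs) = 3

Enumerate traces; 8 have nonzero weight after conditioning:
  (Z=0, Y=0, X=1) weight 1/24
  (Z=0, Y=1, X=3) weight 1/24
  (Z=1, Y=0, X=1) weight 1/60
  (Z=1, Y=1, X=3) weight 1/15
  (Z=2, Y=0, X=1) weight 1/60
  (Z=2, Y=1, X=3) weight 1/15
  (Z=3, Y=0, X=1) weight 1/60
  (Z=3, Y=1, X=3) weight 1/15
Group by X:
  weight(X=1) = 11/120
  weight(X=3) = 29/120
Total weight = 11/120 + 29/120 = 1/3
P(X=1 | obs) = 11/120 / 1/3 = 11/40
P(X=3 | obs) = 29/120 / 1/3 = 29/40
argmax = 3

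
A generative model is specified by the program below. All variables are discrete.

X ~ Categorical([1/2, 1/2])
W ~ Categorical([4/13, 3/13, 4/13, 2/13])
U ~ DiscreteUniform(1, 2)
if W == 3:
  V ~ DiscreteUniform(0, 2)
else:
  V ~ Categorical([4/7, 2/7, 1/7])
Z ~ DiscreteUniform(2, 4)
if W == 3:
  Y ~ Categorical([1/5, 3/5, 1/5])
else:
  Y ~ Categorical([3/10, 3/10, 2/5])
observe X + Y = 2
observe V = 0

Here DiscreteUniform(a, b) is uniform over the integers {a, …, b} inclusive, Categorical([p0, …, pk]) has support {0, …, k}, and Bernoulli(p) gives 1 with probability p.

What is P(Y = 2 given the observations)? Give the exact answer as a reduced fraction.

P(Y = 2 | obs) = 139/259

Enumerate traces; 48 have nonzero weight after conditioning:
  (X=0, W=0, U=1, V=0, Z=2, Y=2) weight 8/1365
  (X=0, W=0, U=1, V=0, Z=3, Y=2) weight 8/1365
  (X=0, W=0, U=1, V=0, Z=4, Y=2) weight 8/1365
  (X=0, W=0, U=2, V=0, Z=2, Y=2) weight 8/1365
  (X=0, W=0, U=2, V=0, Z=3, Y=2) weight 8/1365
  (X=0, W=0, U=2, V=0, Z=4, Y=2) weight 8/1365
  (X=0, W=1, U=1, V=0, Z=2, Y=2) weight 2/455
  (X=0, W=1, U=1, V=0, Z=3, Y=2) weight 2/455
  (X=1, W=0, U=1, V=0, Z=2, Y=1) weight 2/455
  … 39 more
Group by Y:
  weight(Y=1) = 8/91
  weight(Y=2) = 139/1365
Total weight = 8/91 + 139/1365 = 37/195
P(Y=1 | obs) = 8/91 / 37/195 = 120/259
P(Y=2 | obs) = 139/1365 / 37/195 = 139/259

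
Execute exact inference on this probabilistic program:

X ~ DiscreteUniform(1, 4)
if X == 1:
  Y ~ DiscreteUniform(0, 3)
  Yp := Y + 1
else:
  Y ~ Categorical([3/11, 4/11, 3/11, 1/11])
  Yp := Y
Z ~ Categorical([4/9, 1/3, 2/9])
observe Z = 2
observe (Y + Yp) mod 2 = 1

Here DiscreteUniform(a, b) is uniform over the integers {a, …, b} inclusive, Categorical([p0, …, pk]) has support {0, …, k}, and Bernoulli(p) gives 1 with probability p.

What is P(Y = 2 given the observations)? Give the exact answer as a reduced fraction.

P(Y = 2 | obs) = 1/4

Enumerate traces; 4 have nonzero weight after conditioning:
  (X=1, Y=0, Z=2) weight 1/72
  (X=1, Y=1, Z=2) weight 1/72
  (X=1, Y=2, Z=2) weight 1/72
  (X=1, Y=3, Z=2) weight 1/72
Group by Y:
  weight(Y=0) = 1/72
  weight(Y=1) = 1/72
  weight(Y=2) = 1/72
  weight(Y=3) = 1/72
Total weight = 1/72 + 1/72 + 1/72 + 1/72 = 1/18
P(Y=0 | obs) = 1/72 / 1/18 = 1/4
P(Y=1 | obs) = 1/72 / 1/18 = 1/4
P(Y=2 | obs) = 1/72 / 1/18 = 1/4
P(Y=3 | obs) = 1/72 / 1/18 = 1/4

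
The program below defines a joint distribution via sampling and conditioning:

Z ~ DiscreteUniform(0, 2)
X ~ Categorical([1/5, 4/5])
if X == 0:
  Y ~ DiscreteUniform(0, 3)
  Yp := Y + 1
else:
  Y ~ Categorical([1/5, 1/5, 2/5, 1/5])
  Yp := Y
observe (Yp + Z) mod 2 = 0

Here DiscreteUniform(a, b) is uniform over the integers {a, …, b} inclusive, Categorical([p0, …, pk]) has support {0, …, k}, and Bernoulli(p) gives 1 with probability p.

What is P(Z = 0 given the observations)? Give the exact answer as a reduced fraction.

P(Z = 0 | obs) = 29/79

Enumerate traces; 12 have nonzero weight after conditioning:
  (Z=0, X=0, Y=1) weight 1/60
  (Z=0, X=0, Y=3) weight 1/60
  (Z=0, X=1, Y=0) weight 4/75
  (Z=0, X=1, Y=2) weight 8/75
  (Z=1, X=0, Y=0) weight 1/60
  (Z=1, X=0, Y=2) weight 1/60
  (Z=1, X=1, Y=1) weight 4/75
  (Z=1, X=1, Y=3) weight 4/75
  (Z=2, X=0, Y=1) weight 1/60
  … 3 more
Group by Z:
  weight(Z=0) = 29/150
  weight(Z=1) = 7/50
  weight(Z=2) = 29/150
Total weight = 29/150 + 7/50 + 29/150 = 79/150
P(Z=0 | obs) = 29/150 / 79/150 = 29/79
P(Z=1 | obs) = 7/50 / 79/150 = 21/79
P(Z=2 | obs) = 29/150 / 79/150 = 29/79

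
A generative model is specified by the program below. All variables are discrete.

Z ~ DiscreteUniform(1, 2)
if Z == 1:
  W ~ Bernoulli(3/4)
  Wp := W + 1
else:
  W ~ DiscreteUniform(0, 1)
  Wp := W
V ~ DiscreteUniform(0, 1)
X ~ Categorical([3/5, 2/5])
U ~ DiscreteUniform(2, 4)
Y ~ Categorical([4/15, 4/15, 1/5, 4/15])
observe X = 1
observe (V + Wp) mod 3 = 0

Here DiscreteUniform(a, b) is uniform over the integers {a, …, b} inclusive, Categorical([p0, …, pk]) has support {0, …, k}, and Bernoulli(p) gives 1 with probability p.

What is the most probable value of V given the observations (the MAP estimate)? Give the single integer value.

Enumerate traces; 24 have nonzero weight after conditioning:
  (Z=1, W=1, V=1, X=1, U=2, Y=0) weight 1/150
  (Z=1, W=1, V=1, X=1, U=2, Y=1) weight 1/150
  (Z=1, W=1, V=1, X=1, U=2, Y=2) weight 1/200
  (Z=1, W=1, V=1, X=1, U=2, Y=3) weight 1/150
  (Z=1, W=1, V=1, X=1, U=3, Y=0) weight 1/150
  (Z=1, W=1, V=1, X=1, U=3, Y=1) weight 1/150
  (Z=1, W=1, V=1, X=1, U=3, Y=2) weight 1/200
  (Z=1, W=1, V=1, X=1, U=3, Y=3) weight 1/150
  (Z=2, W=0, V=0, X=1, U=2, Y=0) weight 1/225
  … 15 more
Group by V:
  weight(V=0) = 1/20
  weight(V=1) = 3/40
Total weight = 1/20 + 3/40 = 1/8
P(V=0 | obs) = 1/20 / 1/8 = 2/5
P(V=1 | obs) = 3/40 / 1/8 = 3/5
argmax = 1

argmax_v P(V = v | obs) = 1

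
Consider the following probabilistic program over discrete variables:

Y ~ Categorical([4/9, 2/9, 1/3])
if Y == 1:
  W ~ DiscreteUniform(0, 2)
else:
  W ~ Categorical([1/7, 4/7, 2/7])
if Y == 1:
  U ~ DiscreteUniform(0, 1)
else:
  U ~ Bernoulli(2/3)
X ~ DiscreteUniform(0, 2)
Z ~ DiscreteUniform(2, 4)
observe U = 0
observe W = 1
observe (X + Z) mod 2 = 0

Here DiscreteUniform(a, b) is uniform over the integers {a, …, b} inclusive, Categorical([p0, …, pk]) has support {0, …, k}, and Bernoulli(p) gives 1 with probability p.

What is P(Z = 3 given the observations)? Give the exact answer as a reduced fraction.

Enumerate traces; 15 have nonzero weight after conditioning:
  (Y=0, W=1, U=0, X=0, Z=2) weight 16/1701
  (Y=0, W=1, U=0, X=0, Z=4) weight 16/1701
  (Y=0, W=1, U=0, X=1, Z=3) weight 16/1701
  (Y=0, W=1, U=0, X=2, Z=2) weight 16/1701
  (Y=0, W=1, U=0, X=2, Z=4) weight 16/1701
  (Y=1, W=1, U=0, X=0, Z=2) weight 1/243
  (Y=1, W=1, U=0, X=0, Z=4) weight 1/243
  (Y=1, W=1, U=0, X=1, Z=3) weight 1/243
  … 7 more
Group by Z:
  weight(Z=2) = 10/243
  weight(Z=3) = 5/243
  weight(Z=4) = 10/243
Total weight = 10/243 + 5/243 + 10/243 = 25/243
P(Z=2 | obs) = 10/243 / 25/243 = 2/5
P(Z=3 | obs) = 5/243 / 25/243 = 1/5
P(Z=4 | obs) = 10/243 / 25/243 = 2/5

P(Z = 3 | obs) = 1/5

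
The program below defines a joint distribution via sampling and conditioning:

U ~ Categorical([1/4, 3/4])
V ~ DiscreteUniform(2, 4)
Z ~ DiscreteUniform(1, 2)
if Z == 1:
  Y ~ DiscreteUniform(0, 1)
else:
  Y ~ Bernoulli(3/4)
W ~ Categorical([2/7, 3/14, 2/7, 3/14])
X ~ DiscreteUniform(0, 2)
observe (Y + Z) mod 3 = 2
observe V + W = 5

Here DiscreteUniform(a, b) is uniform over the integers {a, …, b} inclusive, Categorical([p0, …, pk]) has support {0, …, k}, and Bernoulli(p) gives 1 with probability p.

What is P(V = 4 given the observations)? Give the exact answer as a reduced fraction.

Enumerate traces; 36 have nonzero weight after conditioning:
  (U=0, V=2, Z=1, Y=1, W=3, X=0) weight 1/672
  (U=0, V=2, Z=1, Y=1, W=3, X=1) weight 1/672
  (U=0, V=2, Z=1, Y=1, W=3, X=2) weight 1/672
  (U=0, V=2, Z=2, Y=0, W=3, X=0) weight 1/1344
  (U=0, V=2, Z=2, Y=0, W=3, X=1) weight 1/1344
  (U=0, V=2, Z=2, Y=0, W=3, X=2) weight 1/1344
  (U=0, V=3, Z=1, Y=1, W=2, X=0) weight 1/504
  (U=0, V=3, Z=1, Y=1, W=2, X=1) weight 1/504
  (U=0, V=4, Z=1, Y=1, W=1, X=0) weight 1/672
  … 27 more
Group by V:
  weight(V=2) = 3/112
  weight(V=3) = 1/28
  weight(V=4) = 3/112
Total weight = 3/112 + 1/28 + 3/112 = 5/56
P(V=2 | obs) = 3/112 / 5/56 = 3/10
P(V=3 | obs) = 1/28 / 5/56 = 2/5
P(V=4 | obs) = 3/112 / 5/56 = 3/10

P(V = 4 | obs) = 3/10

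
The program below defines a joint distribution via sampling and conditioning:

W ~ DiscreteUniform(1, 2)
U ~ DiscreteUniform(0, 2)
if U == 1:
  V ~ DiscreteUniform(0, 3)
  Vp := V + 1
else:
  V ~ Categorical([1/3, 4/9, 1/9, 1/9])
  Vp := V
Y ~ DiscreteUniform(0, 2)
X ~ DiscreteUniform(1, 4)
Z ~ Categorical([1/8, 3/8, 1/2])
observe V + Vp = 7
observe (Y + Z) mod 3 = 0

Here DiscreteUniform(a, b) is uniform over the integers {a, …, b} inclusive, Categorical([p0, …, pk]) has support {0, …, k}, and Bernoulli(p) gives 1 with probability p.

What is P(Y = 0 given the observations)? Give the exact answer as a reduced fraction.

P(Y = 0 | obs) = 1/8

Enumerate traces; 24 have nonzero weight after conditioning:
  (W=1, U=1, V=3, Y=0, X=1, Z=0) weight 1/2304
  (W=1, U=1, V=3, Y=0, X=2, Z=0) weight 1/2304
  (W=1, U=1, V=3, Y=0, X=3, Z=0) weight 1/2304
  (W=1, U=1, V=3, Y=0, X=4, Z=0) weight 1/2304
  (W=1, U=1, V=3, Y=1, X=1, Z=2) weight 1/576
  (W=1, U=1, V=3, Y=1, X=2, Z=2) weight 1/576
  (W=1, U=1, V=3, Y=1, X=3, Z=2) weight 1/576
  (W=1, U=1, V=3, Y=1, X=4, Z=2) weight 1/576
  (W=1, U=1, V=3, Y=2, X=1, Z=1) weight 1/768
  … 15 more
Group by Y:
  weight(Y=0) = 1/288
  weight(Y=1) = 1/72
  weight(Y=2) = 1/96
Total weight = 1/288 + 1/72 + 1/96 = 1/36
P(Y=0 | obs) = 1/288 / 1/36 = 1/8
P(Y=1 | obs) = 1/72 / 1/36 = 1/2
P(Y=2 | obs) = 1/96 / 1/36 = 3/8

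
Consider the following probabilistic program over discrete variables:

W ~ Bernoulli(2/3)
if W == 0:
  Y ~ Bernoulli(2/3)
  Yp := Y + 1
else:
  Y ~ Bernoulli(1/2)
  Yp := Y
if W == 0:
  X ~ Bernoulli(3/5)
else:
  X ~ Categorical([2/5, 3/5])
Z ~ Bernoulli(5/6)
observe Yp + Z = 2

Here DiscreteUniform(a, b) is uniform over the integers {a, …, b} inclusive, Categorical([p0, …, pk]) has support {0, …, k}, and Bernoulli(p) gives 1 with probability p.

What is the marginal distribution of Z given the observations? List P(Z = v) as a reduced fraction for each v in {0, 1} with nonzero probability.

P(Z=0) = 1/11, P(Z=1) = 10/11

Enumerate traces; 6 have nonzero weight after conditioning:
  (W=0, Y=0, X=0, Z=1) weight 1/27
  (W=0, Y=0, X=1, Z=1) weight 1/18
  (W=0, Y=1, X=0, Z=0) weight 2/135
  (W=0, Y=1, X=1, Z=0) weight 1/45
  (W=1, Y=1, X=0, Z=1) weight 1/9
  (W=1, Y=1, X=1, Z=1) weight 1/6
Group by Z:
  weight(Z=0) = 1/27
  weight(Z=1) = 10/27
Total weight = 1/27 + 10/27 = 11/27
P(Z=0 | obs) = 1/27 / 11/27 = 1/11
P(Z=1 | obs) = 10/27 / 11/27 = 10/11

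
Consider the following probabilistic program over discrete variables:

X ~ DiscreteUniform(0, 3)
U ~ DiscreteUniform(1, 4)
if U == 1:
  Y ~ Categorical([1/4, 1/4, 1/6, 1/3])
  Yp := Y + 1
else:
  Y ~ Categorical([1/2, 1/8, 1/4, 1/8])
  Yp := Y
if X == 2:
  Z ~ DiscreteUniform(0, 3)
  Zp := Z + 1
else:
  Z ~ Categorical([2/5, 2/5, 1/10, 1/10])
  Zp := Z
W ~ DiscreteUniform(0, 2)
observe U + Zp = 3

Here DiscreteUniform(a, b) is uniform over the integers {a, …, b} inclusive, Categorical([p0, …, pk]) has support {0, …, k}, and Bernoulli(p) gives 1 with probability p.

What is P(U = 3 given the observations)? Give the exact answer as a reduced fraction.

Enumerate traces; 132 have nonzero weight after conditioning:
  (X=0, U=1, Y=0, Z=2, W=0) weight 1/1920
  (X=0, U=1, Y=0, Z=2, W=1) weight 1/1920
  (X=0, U=1, Y=0, Z=2, W=2) weight 1/1920
  (X=0, U=1, Y=1, Z=2, W=0) weight 1/1920
  (X=0, U=1, Y=1, Z=2, W=1) weight 1/1920
  (X=0, U=1, Y=1, Z=2, W=2) weight 1/1920
  (X=0, U=1, Y=2, Z=2, W=0) weight 1/2880
  (X=0, U=1, Y=2, Z=2, W=1) weight 1/2880
  (X=0, U=2, Y=0, Z=1, W=0) weight 1/240
  (X=0, U=3, Y=0, Z=0, W=0) weight 1/240
  … 122 more
Group by U:
  weight(U=1) = 11/320
  weight(U=2) = 29/320
  weight(U=3) = 3/40
Total weight = 11/320 + 29/320 + 3/40 = 1/5
P(U=1 | obs) = 11/320 / 1/5 = 11/64
P(U=2 | obs) = 29/320 / 1/5 = 29/64
P(U=3 | obs) = 3/40 / 1/5 = 3/8

P(U = 3 | obs) = 3/8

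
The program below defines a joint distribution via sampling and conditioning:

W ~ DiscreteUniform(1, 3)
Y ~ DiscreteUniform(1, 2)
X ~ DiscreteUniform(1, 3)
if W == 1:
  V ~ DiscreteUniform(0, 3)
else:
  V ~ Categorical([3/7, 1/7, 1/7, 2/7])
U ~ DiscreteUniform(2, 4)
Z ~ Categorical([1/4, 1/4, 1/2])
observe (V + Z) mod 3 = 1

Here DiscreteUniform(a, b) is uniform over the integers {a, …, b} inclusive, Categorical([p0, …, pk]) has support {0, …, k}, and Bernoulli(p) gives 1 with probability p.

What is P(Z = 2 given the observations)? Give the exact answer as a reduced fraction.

Enumerate traces; 216 have nonzero weight after conditioning:
  (W=1, Y=1, X=1, V=0, U=2, Z=1) weight 1/864
  (W=1, Y=1, X=1, V=0, U=3, Z=1) weight 1/864
  (W=1, Y=1, X=1, V=0, U=4, Z=1) weight 1/864
  (W=1, Y=1, X=1, V=1, U=2, Z=0) weight 1/864
  (W=1, Y=1, X=1, V=1, U=3, Z=0) weight 1/864
  (W=1, Y=1, X=1, V=1, U=4, Z=0) weight 1/864
  (W=1, Y=1, X=1, V=2, U=2, Z=2) weight 1/432
  (W=1, Y=1, X=1, V=2, U=3, Z=2) weight 1/432
  … 208 more
Group by Z:
  weight(Z=0) = 5/112
  weight(Z=1) = 9/56
  weight(Z=2) = 5/56
Total weight = 5/112 + 9/56 + 5/56 = 33/112
P(Z=0 | obs) = 5/112 / 33/112 = 5/33
P(Z=1 | obs) = 9/56 / 33/112 = 6/11
P(Z=2 | obs) = 5/56 / 33/112 = 10/33

P(Z = 2 | obs) = 10/33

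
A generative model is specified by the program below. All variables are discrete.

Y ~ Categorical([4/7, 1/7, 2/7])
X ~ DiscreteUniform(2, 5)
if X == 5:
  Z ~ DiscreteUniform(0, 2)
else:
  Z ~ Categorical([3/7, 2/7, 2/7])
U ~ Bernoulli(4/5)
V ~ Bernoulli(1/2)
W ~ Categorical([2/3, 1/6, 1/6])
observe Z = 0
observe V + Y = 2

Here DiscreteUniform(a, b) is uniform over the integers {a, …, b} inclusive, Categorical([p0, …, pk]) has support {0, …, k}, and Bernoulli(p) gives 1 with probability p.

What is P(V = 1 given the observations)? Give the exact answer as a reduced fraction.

P(V = 1 | obs) = 1/3

Enumerate traces; 48 have nonzero weight after conditioning:
  (Y=1, X=2, Z=0, U=0, V=1, W=0) weight 1/980
  (Y=1, X=2, Z=0, U=0, V=1, W=1) weight 1/3920
  (Y=1, X=2, Z=0, U=0, V=1, W=2) weight 1/3920
  (Y=1, X=2, Z=0, U=1, V=1, W=0) weight 1/245
  (Y=1, X=2, Z=0, U=1, V=1, W=1) weight 1/980
  (Y=1, X=2, Z=0, U=1, V=1, W=2) weight 1/980
  (Y=1, X=3, Z=0, U=0, V=1, W=0) weight 1/980
  (Y=1, X=3, Z=0, U=0, V=1, W=1) weight 1/3920
  (Y=2, X=2, Z=0, U=0, V=0, W=0) weight 1/490
  … 39 more
Group by V:
  weight(V=0) = 17/294
  weight(V=1) = 17/588
Total weight = 17/294 + 17/588 = 17/196
P(V=0 | obs) = 17/294 / 17/196 = 2/3
P(V=1 | obs) = 17/588 / 17/196 = 1/3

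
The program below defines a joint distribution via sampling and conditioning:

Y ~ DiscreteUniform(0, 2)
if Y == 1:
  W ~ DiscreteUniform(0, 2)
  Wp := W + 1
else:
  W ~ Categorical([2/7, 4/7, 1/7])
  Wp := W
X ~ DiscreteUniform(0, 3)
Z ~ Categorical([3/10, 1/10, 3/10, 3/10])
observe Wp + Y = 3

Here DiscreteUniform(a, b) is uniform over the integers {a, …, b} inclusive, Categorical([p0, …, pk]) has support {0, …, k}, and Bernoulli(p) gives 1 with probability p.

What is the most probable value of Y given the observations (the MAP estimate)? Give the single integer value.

argmax_v P(Y = v | obs) = 2

Enumerate traces; 32 have nonzero weight after conditioning:
  (Y=1, W=1, X=0, Z=0) weight 1/120
  (Y=1, W=1, X=0, Z=1) weight 1/360
  (Y=1, W=1, X=0, Z=2) weight 1/120
  (Y=1, W=1, X=0, Z=3) weight 1/120
  (Y=1, W=1, X=1, Z=0) weight 1/120
  (Y=1, W=1, X=1, Z=1) weight 1/360
  (Y=1, W=1, X=1, Z=2) weight 1/120
  (Y=1, W=1, X=1, Z=3) weight 1/120
  (Y=2, W=1, X=0, Z=0) weight 1/70
  … 23 more
Group by Y:
  weight(Y=1) = 1/9
  weight(Y=2) = 4/21
Total weight = 1/9 + 4/21 = 19/63
P(Y=1 | obs) = 1/9 / 19/63 = 7/19
P(Y=2 | obs) = 4/21 / 19/63 = 12/19
argmax = 2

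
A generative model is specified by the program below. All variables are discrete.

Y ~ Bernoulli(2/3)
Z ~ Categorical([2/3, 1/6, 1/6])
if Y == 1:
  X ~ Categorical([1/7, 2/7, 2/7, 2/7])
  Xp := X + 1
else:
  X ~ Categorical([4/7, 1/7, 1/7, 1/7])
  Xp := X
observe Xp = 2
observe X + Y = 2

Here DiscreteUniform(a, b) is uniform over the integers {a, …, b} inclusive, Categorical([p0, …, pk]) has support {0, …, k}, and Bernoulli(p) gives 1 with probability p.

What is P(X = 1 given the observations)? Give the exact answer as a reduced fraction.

P(X = 1 | obs) = 4/5

Enumerate traces; 6 have nonzero weight after conditioning:
  (Y=0, Z=0, X=2) weight 2/63
  (Y=0, Z=1, X=2) weight 1/126
  (Y=0, Z=2, X=2) weight 1/126
  (Y=1, Z=0, X=1) weight 8/63
  (Y=1, Z=1, X=1) weight 2/63
  (Y=1, Z=2, X=1) weight 2/63
Group by X:
  weight(X=1) = 4/21
  weight(X=2) = 1/21
Total weight = 4/21 + 1/21 = 5/21
P(X=1 | obs) = 4/21 / 5/21 = 4/5
P(X=2 | obs) = 1/21 / 5/21 = 1/5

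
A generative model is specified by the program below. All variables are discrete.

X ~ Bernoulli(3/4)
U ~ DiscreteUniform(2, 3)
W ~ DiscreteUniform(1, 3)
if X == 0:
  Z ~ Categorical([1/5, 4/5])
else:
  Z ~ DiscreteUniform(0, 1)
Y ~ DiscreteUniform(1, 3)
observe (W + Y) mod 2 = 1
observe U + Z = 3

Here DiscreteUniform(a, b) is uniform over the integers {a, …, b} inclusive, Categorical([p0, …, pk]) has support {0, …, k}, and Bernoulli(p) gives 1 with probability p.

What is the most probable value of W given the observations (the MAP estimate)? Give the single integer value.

argmax_v P(W = v | obs) = 2

Enumerate traces; 16 have nonzero weight after conditioning:
  (X=0, U=2, W=1, Z=1, Y=2) weight 1/90
  (X=0, U=2, W=2, Z=1, Y=1) weight 1/90
  (X=0, U=2, W=2, Z=1, Y=3) weight 1/90
  (X=0, U=2, W=3, Z=1, Y=2) weight 1/90
  (X=0, U=3, W=1, Z=0, Y=2) weight 1/360
  (X=0, U=3, W=2, Z=0, Y=1) weight 1/360
  (X=0, U=3, W=2, Z=0, Y=3) weight 1/360
  (X=0, U=3, W=3, Z=0, Y=2) weight 1/360
  … 8 more
Group by W:
  weight(W=1) = 1/18
  weight(W=2) = 1/9
  weight(W=3) = 1/18
Total weight = 1/18 + 1/9 + 1/18 = 2/9
P(W=1 | obs) = 1/18 / 2/9 = 1/4
P(W=2 | obs) = 1/9 / 2/9 = 1/2
P(W=3 | obs) = 1/18 / 2/9 = 1/4
argmax = 2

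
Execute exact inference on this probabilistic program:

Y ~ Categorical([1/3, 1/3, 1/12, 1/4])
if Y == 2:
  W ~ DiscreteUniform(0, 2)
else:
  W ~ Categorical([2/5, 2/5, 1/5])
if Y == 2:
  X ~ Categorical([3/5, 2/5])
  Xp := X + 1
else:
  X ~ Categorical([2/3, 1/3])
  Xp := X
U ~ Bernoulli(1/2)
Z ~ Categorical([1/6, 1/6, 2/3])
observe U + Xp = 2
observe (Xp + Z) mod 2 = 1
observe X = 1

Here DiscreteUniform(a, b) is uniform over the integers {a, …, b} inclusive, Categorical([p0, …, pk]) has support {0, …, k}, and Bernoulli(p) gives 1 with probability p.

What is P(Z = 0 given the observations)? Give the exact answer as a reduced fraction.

Enumerate traces; 21 have nonzero weight after conditioning:
  (Y=0, W=0, X=1, U=1, Z=0) weight 1/270
  (Y=0, W=0, X=1, U=1, Z=2) weight 2/135
  (Y=0, W=1, X=1, U=1, Z=0) weight 1/270
  (Y=0, W=1, X=1, U=1, Z=2) weight 2/135
  (Y=0, W=2, X=1, U=1, Z=0) weight 1/540
  (Y=0, W=2, X=1, U=1, Z=2) weight 1/135
  (Y=1, W=0, X=1, U=1, Z=0) weight 1/270
  (Y=1, W=0, X=1, U=1, Z=2) weight 2/135
  (Y=2, W=0, X=1, U=0, Z=1) weight 1/1080
  … 12 more
Group by Z:
  weight(Z=0) = 11/432
  weight(Z=1) = 1/360
  weight(Z=2) = 11/108
Total weight = 11/432 + 1/360 + 11/108 = 281/2160
P(Z=0 | obs) = 11/432 / 281/2160 = 55/281
P(Z=1 | obs) = 1/360 / 281/2160 = 6/281
P(Z=2 | obs) = 11/108 / 281/2160 = 220/281

P(Z = 0 | obs) = 55/281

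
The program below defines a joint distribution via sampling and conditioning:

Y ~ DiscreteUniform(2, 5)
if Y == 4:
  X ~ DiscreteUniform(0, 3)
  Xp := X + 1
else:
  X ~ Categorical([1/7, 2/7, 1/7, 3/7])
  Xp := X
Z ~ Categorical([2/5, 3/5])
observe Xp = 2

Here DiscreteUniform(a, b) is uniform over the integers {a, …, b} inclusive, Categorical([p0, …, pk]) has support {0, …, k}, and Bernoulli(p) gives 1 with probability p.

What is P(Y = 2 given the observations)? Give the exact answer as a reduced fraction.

Enumerate traces; 8 have nonzero weight after conditioning:
  (Y=2, X=2, Z=0) weight 1/70
  (Y=2, X=2, Z=1) weight 3/140
  (Y=3, X=2, Z=0) weight 1/70
  (Y=3, X=2, Z=1) weight 3/140
  (Y=4, X=1, Z=0) weight 1/40
  (Y=4, X=1, Z=1) weight 3/80
  (Y=5, X=2, Z=0) weight 1/70
  (Y=5, X=2, Z=1) weight 3/140
Group by Y:
  weight(Y=2) = 1/28
  weight(Y=3) = 1/28
  weight(Y=4) = 1/16
  weight(Y=5) = 1/28
Total weight = 1/28 + 1/28 + 1/16 + 1/28 = 19/112
P(Y=2 | obs) = 1/28 / 19/112 = 4/19
P(Y=3 | obs) = 1/28 / 19/112 = 4/19
P(Y=4 | obs) = 1/16 / 19/112 = 7/19
P(Y=5 | obs) = 1/28 / 19/112 = 4/19

P(Y = 2 | obs) = 4/19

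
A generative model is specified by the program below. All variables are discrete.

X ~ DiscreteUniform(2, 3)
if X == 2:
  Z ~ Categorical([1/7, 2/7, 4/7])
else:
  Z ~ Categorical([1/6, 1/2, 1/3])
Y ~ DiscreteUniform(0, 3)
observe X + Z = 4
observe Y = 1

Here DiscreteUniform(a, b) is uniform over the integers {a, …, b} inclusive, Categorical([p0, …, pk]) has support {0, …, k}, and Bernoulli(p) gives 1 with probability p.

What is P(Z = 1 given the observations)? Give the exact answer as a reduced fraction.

Enumerate traces; 2 have nonzero weight after conditioning:
  (X=2, Z=2, Y=1) weight 1/14
  (X=3, Z=1, Y=1) weight 1/16
Group by Z:
  weight(Z=1) = 1/16
  weight(Z=2) = 1/14
Total weight = 1/16 + 1/14 = 15/112
P(Z=1 | obs) = 1/16 / 15/112 = 7/15
P(Z=2 | obs) = 1/14 / 15/112 = 8/15

P(Z = 1 | obs) = 7/15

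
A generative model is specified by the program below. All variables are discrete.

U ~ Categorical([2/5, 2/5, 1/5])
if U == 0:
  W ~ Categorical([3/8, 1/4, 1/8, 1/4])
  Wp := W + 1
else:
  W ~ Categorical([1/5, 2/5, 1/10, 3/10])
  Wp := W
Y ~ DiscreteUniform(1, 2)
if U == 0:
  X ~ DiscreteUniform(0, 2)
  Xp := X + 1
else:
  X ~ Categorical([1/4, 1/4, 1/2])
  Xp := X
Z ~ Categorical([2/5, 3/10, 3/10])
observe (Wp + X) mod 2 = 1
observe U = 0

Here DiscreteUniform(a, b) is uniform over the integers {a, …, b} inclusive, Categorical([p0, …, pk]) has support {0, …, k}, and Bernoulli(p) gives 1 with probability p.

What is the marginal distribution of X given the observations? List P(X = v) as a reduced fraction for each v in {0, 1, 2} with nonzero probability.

Enumerate traces; 36 have nonzero weight after conditioning:
  (U=0, W=0, Y=1, X=0, Z=0) weight 1/100
  (U=0, W=0, Y=1, X=0, Z=1) weight 3/400
  (U=0, W=0, Y=1, X=0, Z=2) weight 3/400
  (U=0, W=0, Y=1, X=2, Z=0) weight 1/100
  (U=0, W=0, Y=1, X=2, Z=1) weight 3/400
  (U=0, W=0, Y=1, X=2, Z=2) weight 3/400
  (U=0, W=0, Y=2, X=0, Z=0) weight 1/100
  (U=0, W=0, Y=2, X=0, Z=1) weight 3/400
  (U=0, W=1, Y=1, X=1, Z=0) weight 1/150
  … 27 more
Group by X:
  weight(X=0) = 1/15
  weight(X=1) = 1/15
  weight(X=2) = 1/15
Total weight = 1/15 + 1/15 + 1/15 = 1/5
P(X=0 | obs) = 1/15 / 1/5 = 1/3
P(X=1 | obs) = 1/15 / 1/5 = 1/3
P(X=2 | obs) = 1/15 / 1/5 = 1/3

P(X=0) = 1/3, P(X=1) = 1/3, P(X=2) = 1/3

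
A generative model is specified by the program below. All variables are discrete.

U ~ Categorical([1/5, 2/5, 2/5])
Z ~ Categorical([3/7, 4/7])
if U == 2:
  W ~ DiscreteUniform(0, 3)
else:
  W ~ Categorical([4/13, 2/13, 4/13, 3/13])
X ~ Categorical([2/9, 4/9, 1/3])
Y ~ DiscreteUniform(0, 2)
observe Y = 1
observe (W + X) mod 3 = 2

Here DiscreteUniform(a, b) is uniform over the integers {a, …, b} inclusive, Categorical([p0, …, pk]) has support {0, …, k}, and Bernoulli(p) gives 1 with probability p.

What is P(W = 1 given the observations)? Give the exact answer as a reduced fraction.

P(W = 1 | obs) = 50/189

Enumerate traces; 24 have nonzero weight after conditioning:
  (U=0, Z=0, W=0, X=2, Y=1) weight 4/1365
  (U=0, Z=0, W=1, X=1, Y=1) weight 8/4095
  (U=0, Z=0, W=2, X=0, Y=1) weight 8/4095
  (U=0, Z=0, W=3, X=2, Y=1) weight 1/455
  (U=0, Z=1, W=0, X=2, Y=1) weight 16/4095
  (U=0, Z=1, W=1, X=1, Y=1) weight 32/12285
  (U=0, Z=1, W=2, X=0, Y=1) weight 32/12285
  (U=0, Z=1, W=3, X=2, Y=1) weight 4/1365
  … 16 more
Group by W:
  weight(W=0) = 37/1170
  weight(W=1) = 10/351
  weight(W=2) = 37/1755
  weight(W=3) = 31/1170
Total weight = 37/1170 + 10/351 + 37/1755 + 31/1170 = 7/65
P(W=0 | obs) = 37/1170 / 7/65 = 37/126
P(W=1 | obs) = 10/351 / 7/65 = 50/189
P(W=2 | obs) = 37/1755 / 7/65 = 37/189
P(W=3 | obs) = 31/1170 / 7/65 = 31/126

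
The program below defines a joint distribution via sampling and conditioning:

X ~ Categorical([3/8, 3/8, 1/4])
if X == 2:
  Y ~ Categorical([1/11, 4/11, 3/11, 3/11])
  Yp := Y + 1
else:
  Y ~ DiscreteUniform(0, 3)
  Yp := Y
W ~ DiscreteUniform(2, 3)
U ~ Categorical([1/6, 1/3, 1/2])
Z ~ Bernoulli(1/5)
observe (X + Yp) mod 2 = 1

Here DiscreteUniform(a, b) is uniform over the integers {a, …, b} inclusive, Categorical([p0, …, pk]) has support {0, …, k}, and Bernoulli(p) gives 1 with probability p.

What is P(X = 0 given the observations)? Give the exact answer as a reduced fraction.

Enumerate traces; 72 have nonzero weight after conditioning:
  (X=0, Y=1, W=2, U=0, Z=0) weight 1/160
  (X=0, Y=1, W=2, U=0, Z=1) weight 1/640
  (X=0, Y=1, W=2, U=1, Z=0) weight 1/80
  (X=0, Y=1, W=2, U=1, Z=1) weight 1/320
  (X=0, Y=1, W=2, U=2, Z=0) weight 3/160
  (X=0, Y=1, W=2, U=2, Z=1) weight 3/640
  (X=0, Y=1, W=3, U=0, Z=0) weight 1/160
  (X=0, Y=1, W=3, U=0, Z=1) weight 1/640
  (X=1, Y=0, W=2, U=0, Z=0) weight 1/160
  (X=2, Y=0, W=2, U=0, Z=0) weight 1/660
  … 62 more
Group by X:
  weight(X=0) = 3/16
  weight(X=1) = 3/16
  weight(X=2) = 1/11
Total weight = 3/16 + 3/16 + 1/11 = 41/88
P(X=0 | obs) = 3/16 / 41/88 = 33/82
P(X=1 | obs) = 3/16 / 41/88 = 33/82
P(X=2 | obs) = 1/11 / 41/88 = 8/41

P(X = 0 | obs) = 33/82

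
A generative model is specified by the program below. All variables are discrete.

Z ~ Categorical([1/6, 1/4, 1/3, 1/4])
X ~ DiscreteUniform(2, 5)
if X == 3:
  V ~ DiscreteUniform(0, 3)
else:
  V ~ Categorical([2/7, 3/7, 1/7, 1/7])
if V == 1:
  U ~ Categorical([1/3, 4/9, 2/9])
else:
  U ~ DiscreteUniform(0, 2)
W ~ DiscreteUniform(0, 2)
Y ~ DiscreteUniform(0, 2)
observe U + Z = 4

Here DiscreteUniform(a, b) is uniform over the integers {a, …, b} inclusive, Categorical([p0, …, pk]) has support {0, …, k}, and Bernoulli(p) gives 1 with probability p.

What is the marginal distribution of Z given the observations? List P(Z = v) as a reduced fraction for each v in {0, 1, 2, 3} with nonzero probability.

Enumerate traces; 288 have nonzero weight after conditioning:
  (Z=2, X=2, V=0, U=2, W=0, Y=0) weight 1/1134
  (Z=2, X=2, V=0, U=2, W=0, Y=1) weight 1/1134
  (Z=2, X=2, V=0, U=2, W=0, Y=2) weight 1/1134
  (Z=2, X=2, V=0, U=2, W=1, Y=0) weight 1/1134
  (Z=2, X=2, V=0, U=2, W=1, Y=1) weight 1/1134
  (Z=2, X=2, V=0, U=2, W=1, Y=2) weight 1/1134
  (Z=2, X=2, V=0, U=2, W=2, Y=0) weight 1/1134
  (Z=2, X=2, V=0, U=2, W=2, Y=1) weight 1/1134
  (Z=3, X=2, V=0, U=1, W=0, Y=0) weight 1/1512
  … 279 more
Group by Z:
  weight(Z=2) = 293/3024
  weight(Z=3) = 379/4032
Total weight = 293/3024 + 379/4032 = 2309/12096
P(Z=2 | obs) = 293/3024 / 2309/12096 = 1172/2309
P(Z=3 | obs) = 379/4032 / 2309/12096 = 1137/2309

P(Z=2) = 1172/2309, P(Z=3) = 1137/2309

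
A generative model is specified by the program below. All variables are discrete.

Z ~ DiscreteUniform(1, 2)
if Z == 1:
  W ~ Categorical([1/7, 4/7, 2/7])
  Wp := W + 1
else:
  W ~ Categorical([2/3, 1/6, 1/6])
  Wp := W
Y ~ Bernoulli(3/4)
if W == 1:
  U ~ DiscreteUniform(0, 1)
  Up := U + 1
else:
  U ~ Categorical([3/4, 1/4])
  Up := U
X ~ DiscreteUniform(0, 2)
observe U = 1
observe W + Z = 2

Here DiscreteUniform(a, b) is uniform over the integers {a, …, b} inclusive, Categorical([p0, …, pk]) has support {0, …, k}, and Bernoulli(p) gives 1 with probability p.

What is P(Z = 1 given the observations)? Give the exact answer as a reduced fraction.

Enumerate traces; 12 have nonzero weight after conditioning:
  (Z=1, W=1, Y=0, U=1, X=0) weight 1/84
  (Z=1, W=1, Y=0, U=1, X=1) weight 1/84
  (Z=1, W=1, Y=0, U=1, X=2) weight 1/84
  (Z=1, W=1, Y=1, U=1, X=0) weight 1/28
  (Z=1, W=1, Y=1, U=1, X=1) weight 1/28
  (Z=1, W=1, Y=1, U=1, X=2) weight 1/28
  (Z=2, W=0, Y=0, U=1, X=0) weight 1/144
  (Z=2, W=0, Y=0, U=1, X=1) weight 1/144
  … 4 more
Group by Z:
  weight(Z=1) = 1/7
  weight(Z=2) = 1/12
Total weight = 1/7 + 1/12 = 19/84
P(Z=1 | obs) = 1/7 / 19/84 = 12/19
P(Z=2 | obs) = 1/12 / 19/84 = 7/19

P(Z = 1 | obs) = 12/19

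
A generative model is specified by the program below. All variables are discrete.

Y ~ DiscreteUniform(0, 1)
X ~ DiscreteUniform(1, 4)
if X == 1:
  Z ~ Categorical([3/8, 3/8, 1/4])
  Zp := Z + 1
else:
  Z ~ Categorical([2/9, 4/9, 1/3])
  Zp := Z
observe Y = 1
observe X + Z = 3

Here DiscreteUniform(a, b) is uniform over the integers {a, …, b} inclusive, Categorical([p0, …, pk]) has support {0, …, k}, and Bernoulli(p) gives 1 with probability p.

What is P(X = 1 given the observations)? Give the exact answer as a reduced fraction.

P(X = 1 | obs) = 3/11

Enumerate traces; 3 have nonzero weight after conditioning:
  (Y=1, X=1, Z=2) weight 1/32
  (Y=1, X=2, Z=1) weight 1/18
  (Y=1, X=3, Z=0) weight 1/36
Group by X:
  weight(X=1) = 1/32
  weight(X=2) = 1/18
  weight(X=3) = 1/36
Total weight = 1/32 + 1/18 + 1/36 = 11/96
P(X=1 | obs) = 1/32 / 11/96 = 3/11
P(X=2 | obs) = 1/18 / 11/96 = 16/33
P(X=3 | obs) = 1/36 / 11/96 = 8/33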